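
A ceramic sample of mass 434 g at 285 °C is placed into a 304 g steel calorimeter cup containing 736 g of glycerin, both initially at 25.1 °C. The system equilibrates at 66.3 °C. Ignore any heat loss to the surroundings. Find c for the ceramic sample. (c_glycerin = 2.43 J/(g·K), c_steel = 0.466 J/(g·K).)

Net heat exchanged in the isolated system is zero:
434×c×(66.3 − 285) + 736×2.43×(66.3 − 25.1) + 304×0.466×(66.3 − 25.1) = 0
-94916 c = -79522
c = -79522/-94916 ≈ 0.8378 J/(g·K)

c ≈ 0.838 J/(g·K)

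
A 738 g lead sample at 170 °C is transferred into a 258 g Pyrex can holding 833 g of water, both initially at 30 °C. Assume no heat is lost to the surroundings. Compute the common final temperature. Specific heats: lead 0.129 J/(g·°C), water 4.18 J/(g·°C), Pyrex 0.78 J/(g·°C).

T_f ≈ 33.5 °C

Energy conservation, ΣQ = 0:
738*0.129*(T − 170) + 833*4.18*(T − 30) + 258*0.78*(T − 30) = 0
95.2(T − 170) + 3481.9(T − 30) + 201.24(T − 30) = 0
(95.2 + 3481.9 + 201.24) T = 95.2*170 + 3481.9*30 + 201.24*30
T ≈ 33.53 °C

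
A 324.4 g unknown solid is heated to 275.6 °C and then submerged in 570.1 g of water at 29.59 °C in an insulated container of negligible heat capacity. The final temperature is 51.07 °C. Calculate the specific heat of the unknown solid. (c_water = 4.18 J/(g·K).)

c ≈ 0.703 J/(g·K)

Conservation of energy gives ΣQ = 0:
324.4·c·(51.07 − 275.6) + 570.1·4.18·(51.07 − 29.59) = 0
-72838 c = -51187
c = -51187/-72838 ≈ 0.7028 J/(g·K)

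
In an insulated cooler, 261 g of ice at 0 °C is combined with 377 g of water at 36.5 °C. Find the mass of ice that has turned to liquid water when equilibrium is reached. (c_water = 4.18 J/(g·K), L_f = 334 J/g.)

Cooling the water to 0 °C releases 377×4.18×36.5 = 57519 J.
To melt every bit of ice: 261×334 = 87174 J.
Since 57519 < 87174 J, not all the ice melts; equilibrium is at 0 °C.
Mass melted = 57519/334 ≈ 172.2 g.

m_melted ≈ 172 g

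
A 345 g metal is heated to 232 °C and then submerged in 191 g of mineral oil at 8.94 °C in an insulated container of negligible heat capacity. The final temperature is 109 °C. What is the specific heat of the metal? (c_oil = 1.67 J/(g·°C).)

m_s c (T_s − T_f) = m_oil c_oil (T_f − T_0):
345·c·(232 − 109) = 191·1.67·(109 − 8.94)
42435 c = 31916  ⇒  c ≈ 0.7521 J/(g·°C)

c ≈ 0.752 J/(g·°C)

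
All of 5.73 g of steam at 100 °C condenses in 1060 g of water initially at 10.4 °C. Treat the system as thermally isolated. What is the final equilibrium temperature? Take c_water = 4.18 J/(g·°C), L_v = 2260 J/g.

T_f ≈ 13.8 °C

Heat gained plus heat lost sum to zero:
steam→water at 100 °C releases m L_v = 5.73·2260 = 12950
  condensed water 100 °C→T: 23.95(T − 100)
  original water: 4430.8(T − 10.4)
4454.8 T = 12950 + 2395.1 + 46080 = 61425
T ≈ 13.79 °C, under the boiling point, so the assumption holds.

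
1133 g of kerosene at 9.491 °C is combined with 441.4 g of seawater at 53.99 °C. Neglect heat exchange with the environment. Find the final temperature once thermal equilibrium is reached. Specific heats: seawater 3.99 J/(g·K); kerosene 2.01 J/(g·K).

T_f ≈ 28.9 °C

Net heat exchanged in the isolated system is zero:
441.4·3.99·(T − 53.99) + 1133·2.01·(T − 9.491) = 0
(1761.2 + 2277.3) T = 1761.2·53.99 + 2277.3·9.491
T = 116701 / 4038.5 = 28.9 °C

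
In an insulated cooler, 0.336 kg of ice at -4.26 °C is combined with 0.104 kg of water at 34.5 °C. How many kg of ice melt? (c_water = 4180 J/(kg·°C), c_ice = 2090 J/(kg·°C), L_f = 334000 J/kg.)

m_melted ≈ 0.0359 kg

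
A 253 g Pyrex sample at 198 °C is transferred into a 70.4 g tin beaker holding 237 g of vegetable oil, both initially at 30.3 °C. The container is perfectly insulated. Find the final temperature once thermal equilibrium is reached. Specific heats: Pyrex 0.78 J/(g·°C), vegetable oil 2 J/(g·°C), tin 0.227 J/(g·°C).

T_f ≈ 78.4 °C

With ΣQ=0 the equilibrium temperature is the m·c-weighted mean:
T_f = (197.34·198 + 474·30.3 + 15.98·30.3) / (197.34 + 474 + 15.98)
    = 53920 / 687.32 ≈ 78.45 °C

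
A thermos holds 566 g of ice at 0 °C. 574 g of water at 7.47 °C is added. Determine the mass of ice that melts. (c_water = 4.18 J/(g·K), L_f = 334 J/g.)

m_melted ≈ 53.7 g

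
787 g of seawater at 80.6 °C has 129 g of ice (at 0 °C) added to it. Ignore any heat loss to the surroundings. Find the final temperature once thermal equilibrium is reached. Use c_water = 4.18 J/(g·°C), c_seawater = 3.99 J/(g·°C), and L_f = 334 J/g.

T_f ≈ 57.1 °C

Energy balance with sensible and latent terms:
melt ice: 129·334 = 43086; warm the meltwater: 539.22 T; seawater: 3140.1(T − 80.6)
3679.3 T = 253094 − 43086 = 210008
T ≈ 57.08 °C (positive, so assuming full melt was valid).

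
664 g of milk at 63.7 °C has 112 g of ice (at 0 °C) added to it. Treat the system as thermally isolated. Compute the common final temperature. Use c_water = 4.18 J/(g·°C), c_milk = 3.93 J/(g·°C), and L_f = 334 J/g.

T_f ≈ 41.9 °C

Setting the total heat transfer to zero:
fusion: m_ice L_f = 112·334 = 37408
  meltwater 0→T: 112·4.18·T = 468.16 T
  milk: 2609.5(T − 63.7)
3077.7 T = 166226 − 37408 = 128818
T ≈ 41.86 °C — above 0 °C, consistent with complete melting.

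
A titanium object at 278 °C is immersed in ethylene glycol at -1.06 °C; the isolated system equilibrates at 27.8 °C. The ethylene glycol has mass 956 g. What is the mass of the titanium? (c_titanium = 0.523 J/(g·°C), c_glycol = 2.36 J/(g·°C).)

m ≈ 498 g

Heat lost by the titanium = heat gained by the glycol:
m×0.523×(278 − 27.8) = 956×2.36×(27.8 − (-1.06))
130.85 m = 65113  ⇒  m ≈ 497.6 g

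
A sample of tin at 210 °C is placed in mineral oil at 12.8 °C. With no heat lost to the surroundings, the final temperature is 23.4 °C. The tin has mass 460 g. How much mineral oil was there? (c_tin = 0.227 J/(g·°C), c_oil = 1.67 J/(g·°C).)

m ≈ 1100 g

|Q_tin| = |Q_oil|:
460×0.227×(210 − 23.4) = m×1.67×(23.4 − 12.8)
17.7 m = 19485  ⇒  m ≈ 1101 g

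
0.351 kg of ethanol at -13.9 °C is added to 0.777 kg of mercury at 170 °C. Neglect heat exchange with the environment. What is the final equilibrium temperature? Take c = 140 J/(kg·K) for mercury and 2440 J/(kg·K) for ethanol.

Heat lost by the mercury equals heat gained by the ethanol:
0.777*140*(170 − T) = 0.351*2440*(T − (-13.9))
108.78(170 − T) = 856.44(T − (-13.9))
965.22 T = 6588.1  ⇒  T ≈ 6.83 °C

T_f ≈ 6.8 °C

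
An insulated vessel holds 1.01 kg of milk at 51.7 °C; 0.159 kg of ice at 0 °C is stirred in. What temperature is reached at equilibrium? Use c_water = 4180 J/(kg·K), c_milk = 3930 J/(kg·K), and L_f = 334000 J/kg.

Heat gained plus heat lost sum to zero:
latent heat to melt: 0.159×334000 = 53106; meltwater 0→T: 0.159×4180×T = 664.62 T; milk: 3969.3(T − 51.7)
4633.9 T = 205213 − 53106 = 152107
T ≈ 32.82 °C (positive, so assuming full melt was valid).

T_f ≈ 32.8 °C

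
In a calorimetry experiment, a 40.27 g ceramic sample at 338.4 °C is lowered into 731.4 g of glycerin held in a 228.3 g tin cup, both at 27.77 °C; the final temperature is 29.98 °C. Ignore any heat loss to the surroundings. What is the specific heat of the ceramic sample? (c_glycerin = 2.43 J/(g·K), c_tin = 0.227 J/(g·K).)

c ≈ 0.325 J/(g·K)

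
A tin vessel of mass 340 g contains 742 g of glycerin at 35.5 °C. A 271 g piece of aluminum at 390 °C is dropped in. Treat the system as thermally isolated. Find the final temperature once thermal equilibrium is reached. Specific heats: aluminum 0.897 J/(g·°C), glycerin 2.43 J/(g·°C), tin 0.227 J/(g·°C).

With ΣQ=0 the equilibrium temperature is the m·c-weighted mean:
T_f = (243.09*390 + 1803.1*35.5 + 77.18*35.5) / (243.09 + 1803.1 + 77.18)
    = 161552 / 2123.3 ≈ 76.08 °C

T_f ≈ 76.1 °C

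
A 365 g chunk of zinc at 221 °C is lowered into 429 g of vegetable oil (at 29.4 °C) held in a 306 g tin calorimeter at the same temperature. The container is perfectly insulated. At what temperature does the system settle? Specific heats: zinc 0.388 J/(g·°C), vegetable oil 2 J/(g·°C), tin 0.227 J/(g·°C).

T_f ≈ 54.8 °C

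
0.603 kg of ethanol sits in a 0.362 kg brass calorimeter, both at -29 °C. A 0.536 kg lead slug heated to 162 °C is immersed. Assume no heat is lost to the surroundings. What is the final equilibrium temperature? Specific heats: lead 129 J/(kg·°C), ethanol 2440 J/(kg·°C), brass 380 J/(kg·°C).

T_f ≈ -21.1 °C

Net heat exchanged in the isolated system is zero:
0.536×129×(T − 162) + 0.603×2440×(T − (-29)) + 0.362×380×(T − (-29)) = 0
(69.14 + 1471.3 + 137.56) T = 69.14×162 + 1471.3×(-29) + 137.56×(-29)
T = -35456/1678 ≈ -21.13 °C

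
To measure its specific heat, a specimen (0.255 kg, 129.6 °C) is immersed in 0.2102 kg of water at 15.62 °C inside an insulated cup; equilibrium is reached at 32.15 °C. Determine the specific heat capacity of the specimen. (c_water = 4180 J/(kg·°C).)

c ≈ 584 J/(kg·°C)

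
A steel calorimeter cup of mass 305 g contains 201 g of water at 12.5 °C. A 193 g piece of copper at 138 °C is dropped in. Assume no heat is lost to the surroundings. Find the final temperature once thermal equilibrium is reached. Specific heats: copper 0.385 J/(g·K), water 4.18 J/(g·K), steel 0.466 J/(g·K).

T_f ≈ 21.3 °C

T_f is the heat-capacity-weighted average of the initial temperatures:
T_f = (74.31×138 + 840.18×12.5 + 142.13×12.5) / (74.31 + 840.18 + 142.13)
    = 22533 / 1056.6 ≈ 21.33 °C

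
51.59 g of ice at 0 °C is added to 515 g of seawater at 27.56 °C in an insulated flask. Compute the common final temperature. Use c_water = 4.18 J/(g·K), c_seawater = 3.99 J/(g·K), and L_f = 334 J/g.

T_f ≈ 17.4 °C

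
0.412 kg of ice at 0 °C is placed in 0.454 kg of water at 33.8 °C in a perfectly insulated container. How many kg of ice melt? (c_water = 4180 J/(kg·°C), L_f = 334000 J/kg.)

m_melted ≈ 0.192 kg

Water can give up m c ΔT = 0.454·4180·33.8 = 64143 J before reaching 0 °C.
Melting all 0.412 kg of ice would need 0.412·334000 = 137608 J.
64143 J < 137608 J, so only part of the ice melts and the system sits at 0 °C.
m_melted·334000 = 64143  ⇒  m_melted ≈ 0.192 kg.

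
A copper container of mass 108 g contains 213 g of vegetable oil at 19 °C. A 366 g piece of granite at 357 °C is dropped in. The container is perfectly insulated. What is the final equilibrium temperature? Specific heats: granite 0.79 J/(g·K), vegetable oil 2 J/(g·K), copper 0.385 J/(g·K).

Taking heat into each body as positive, Σ m c ΔT = 0:
366*0.79*(T − 357) + 213*2*(T − 19) + 108*0.385*(T − 19) = 0
(289.14 + 426 + 41.58) T = 289.14*357 + 426*19 + 41.58*19
T ≈ 148.15 °C

T_f ≈ 148.1 °C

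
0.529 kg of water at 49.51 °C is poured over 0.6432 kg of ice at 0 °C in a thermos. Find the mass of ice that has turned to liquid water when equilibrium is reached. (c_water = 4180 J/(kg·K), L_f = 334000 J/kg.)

m_melted ≈ 0.328 kg

Cooling the water to 0 °C releases 0.529·4180·49.51 = 109478 J.
Fully melting the ice requires m_ice L_f = 0.6432·334000 = 214829 J.
Since 109478 < 214829 J, not all the ice melts; equilibrium is at 0 °C.
m_melted·334000 = 109478  ⇒  m_melted ≈ 0.3278 kg.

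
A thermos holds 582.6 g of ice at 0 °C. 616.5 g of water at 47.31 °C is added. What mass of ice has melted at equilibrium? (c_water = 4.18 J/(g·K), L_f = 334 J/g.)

Water can give up m c ΔT = 616.5×4.18×47.31 = 121916 J before reaching 0 °C.
To melt every bit of ice: 582.6×334 = 194588 J.
Since 121916 < 194588 J, not all the ice melts; equilibrium is at 0 °C.
m_melted×334 = 121916  ⇒  m_melted ≈ 365 g.

m_melted ≈ 365 g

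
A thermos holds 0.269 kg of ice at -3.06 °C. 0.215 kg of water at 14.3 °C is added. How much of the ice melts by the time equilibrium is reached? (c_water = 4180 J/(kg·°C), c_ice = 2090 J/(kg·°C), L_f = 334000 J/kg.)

m_melted ≈ 0.0333 kg

Cooling the water to 0 °C releases 0.215×4180×14.3 = 12851 J.
Warming the ice to 0 °C takes 0.269×2090×3.06 = 1720.4 J, leaving 11131 J for melting.
Melting all 0.269 kg of ice would need 0.269×334000 = 89846 J.
Since 11131 < 89846 J, not all the ice melts; equilibrium is at 0 °C.
m_melted×334000 = 11131  ⇒  m_melted ≈ 0.03333 kg.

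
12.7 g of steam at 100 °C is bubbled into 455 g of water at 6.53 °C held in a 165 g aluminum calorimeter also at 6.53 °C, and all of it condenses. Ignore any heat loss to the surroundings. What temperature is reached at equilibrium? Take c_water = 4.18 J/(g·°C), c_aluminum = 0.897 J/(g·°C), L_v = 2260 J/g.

Sum of m c ΔT and latent-heat terms is zero:
steam→water at 100 °C releases m L_v = 12.7·2260 = 28702
  condensate cools 100→T: 12.7·4.18·(T − 100) = 53.09(T − 100)
  original water: 1901.9(T − 6.53)
  cup: 148(T − 6.53)
2103 T = 28702 + 5308.6 + 13386 = 47396
T ≈ 22.54 °C (< 100 °C, so full condensation is consistent).

T_f ≈ 22.5 °C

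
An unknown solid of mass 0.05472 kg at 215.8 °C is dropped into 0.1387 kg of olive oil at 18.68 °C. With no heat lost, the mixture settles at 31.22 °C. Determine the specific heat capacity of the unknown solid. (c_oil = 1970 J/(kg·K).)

c ≈ 339 J/(kg·K)

Conservation of energy gives ΣQ = 0:
0.05472·c·(31.22 − 215.8) + 0.1387·1970·(31.22 − 18.68) = 0
-10.1 c = -3426.4
c = -3426.4/-10.1 ≈ 339.2 J/(kg·K)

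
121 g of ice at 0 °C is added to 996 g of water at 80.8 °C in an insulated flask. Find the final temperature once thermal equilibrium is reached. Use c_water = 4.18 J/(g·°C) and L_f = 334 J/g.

T_f ≈ 63.4 °C

Energy conservation, ΣQ = 0:
fusion: m_ice L_f = 121·334 = 40414
  warm the meltwater: 505.78 T
  water: 4163.3(T − 80.8)
4669.1 T = 336393 − 40414 = 295979
T ≈ 63.39 °C — above 0 °C, consistent with complete melting.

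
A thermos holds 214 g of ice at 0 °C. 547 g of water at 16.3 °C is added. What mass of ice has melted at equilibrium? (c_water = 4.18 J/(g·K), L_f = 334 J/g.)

Heat available from the water dropping to 0 °C: 547·4.18·16.3 = 37269 J.
Melting all 214 g of ice would need 214·334 = 71476 J.
37269 J < 71476 J, so only part of the ice melts and the system sits at 0 °C.
Mass melted = 37269/334 ≈ 111.6 g.

m_melted ≈ 112 g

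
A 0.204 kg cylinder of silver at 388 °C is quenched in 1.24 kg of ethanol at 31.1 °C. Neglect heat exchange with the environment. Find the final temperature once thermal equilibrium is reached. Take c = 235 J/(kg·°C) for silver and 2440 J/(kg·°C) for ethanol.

T_f is the heat-capacity-weighted average of the initial temperatures:
T_f = (47.94·388 + 3025.6·31.1) / (47.94 + 3025.6)
    = 112697 / 3073.5 ≈ 36.67 °C

T_f ≈ 36.7 °C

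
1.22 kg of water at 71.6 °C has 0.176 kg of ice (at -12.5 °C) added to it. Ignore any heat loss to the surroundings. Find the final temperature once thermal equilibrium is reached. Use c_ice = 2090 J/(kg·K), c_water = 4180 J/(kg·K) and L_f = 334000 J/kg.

T_f ≈ 51.7 °C

Let T be the final temperature. ΣQ_i = 0:
ice -12.5→0 °C: 0.176·2090·12.5 = 4598; melt ice: 0.176·334000 = 58784; meltwater 0→T: 0.176·4180·T = 735.68 T; water: 5099.6(T − 71.6)
5835.3 T = 365131 − 63382 = 301749
T ≈ 51.71 °C (positive, so assuming full melt was valid).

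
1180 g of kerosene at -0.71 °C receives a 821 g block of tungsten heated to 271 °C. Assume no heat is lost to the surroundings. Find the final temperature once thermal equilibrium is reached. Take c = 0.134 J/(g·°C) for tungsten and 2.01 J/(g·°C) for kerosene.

Heat gained plus heat lost sum to zero:
821*0.134*(T − 271) + 1180*2.01*(T − (-0.71)) = 0
110.01(T − 271) + 2371.8(T − (-0.71)) = 0
(110.01 + 2371.8) T = 110.01*271 + 2371.8*(-0.71)
T = 28130 / 2481.8 = 11.3 °C

T_f ≈ 11.3 °C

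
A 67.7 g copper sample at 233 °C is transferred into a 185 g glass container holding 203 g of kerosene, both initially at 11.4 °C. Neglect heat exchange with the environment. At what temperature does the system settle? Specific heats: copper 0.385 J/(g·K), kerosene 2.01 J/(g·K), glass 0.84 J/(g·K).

T_f ≈ 21.2 °C

Heat gained plus heat lost sum to zero:
67.7*0.385*(T − 233) + 203*2.01*(T − 11.4) + 185*0.84*(T − 11.4) = 0
26.06(T − 233) + 408.03(T − 11.4) + 155.4(T − 11.4) = 0
(26.06 + 408.03 + 155.4) T = 26.06*233 + 408.03*11.4 + 155.4*11.4
T = 12496 / 589.49 = 21.2 °C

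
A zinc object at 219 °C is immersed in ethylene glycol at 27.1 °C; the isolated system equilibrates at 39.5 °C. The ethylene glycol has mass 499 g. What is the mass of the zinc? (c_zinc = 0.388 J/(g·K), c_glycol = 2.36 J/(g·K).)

|Q_zinc| = |Q_glycol|:
m×0.388×(219 − 39.5) = 499×2.36×(39.5 − 27.1)
69.65 m = 14603  ⇒  m ≈ 209.7 g

m ≈ 210 g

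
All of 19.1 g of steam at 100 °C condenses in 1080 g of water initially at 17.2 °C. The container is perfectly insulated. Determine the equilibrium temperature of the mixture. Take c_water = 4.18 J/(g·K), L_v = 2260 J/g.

Taking heat into each body as positive, Σ m c ΔT = 0:
condense steam: −19.1×2260 = −43166; condensed water 100 °C→T: 79.84(T − 100); original water: 4514.4(T − 17.2)
4594.2 T = 43166 + 7983.8 + 77648 = 128797
T ≈ 28.03 °C, under the boiling point, so the assumption holds.

T_f ≈ 28.0 °C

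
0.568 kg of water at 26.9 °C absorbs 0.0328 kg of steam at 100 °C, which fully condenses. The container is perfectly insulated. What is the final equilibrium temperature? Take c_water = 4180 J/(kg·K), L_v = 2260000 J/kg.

Let T be the final temperature. ΣQ_i = 0:
condense steam: −0.0328×2260000 = −74128
  condensed water 100 °C→T: 137.1(T − 100)
  original water: 2374.2(T − 26.9)
2511.3 T = 74128 + 13710 + 63867 = 151705
T ≈ 60.41 °C — below 100 °C, confirming all the steam condensed.

T_f ≈ 60.4 °C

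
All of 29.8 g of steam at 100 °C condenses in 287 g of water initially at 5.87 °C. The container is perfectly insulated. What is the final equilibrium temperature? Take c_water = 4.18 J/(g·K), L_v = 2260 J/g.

Taking heat into each body as positive, Σ m c ΔT = 0:
condense steam: −29.8×2260 = −67348; condensate cools 100→T: 29.8×4.18×(T − 100) = 124.56(T − 100); water warms: 287×4.18×(T − 5.87) = 1199.7(T − 5.87)
1324.2 T = 67348 + 12456 + 7042 = 86846
T ≈ 65.58 °C (< 100 °C, so full condensation is consistent).

T_f ≈ 65.6 °C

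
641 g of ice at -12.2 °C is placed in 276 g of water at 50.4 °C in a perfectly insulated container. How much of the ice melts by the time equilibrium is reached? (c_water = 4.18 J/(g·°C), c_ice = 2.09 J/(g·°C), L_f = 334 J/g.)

Water can give up m c ΔT = 276·4.18·50.4 = 58145 J before reaching 0 °C.
Of that, 641·2.09·12.2 = 16344 J goes to bring the ice to 0 °C, leaving 41801 J.
Melting all 641 g of ice would need 641·334 = 214094 J.
That's not enough to melt it all — equilibrium is at 0 °C with ice remaining.
m_melt = 41801 / L_f = 125.2 g.

m_melted ≈ 125 g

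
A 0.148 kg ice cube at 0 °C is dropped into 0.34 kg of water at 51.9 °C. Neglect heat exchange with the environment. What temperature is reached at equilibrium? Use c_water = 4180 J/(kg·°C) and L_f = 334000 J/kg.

Setting the total heat transfer to zero:
fusion: m_ice L_f = 0.148×334000 = 49432
  meltwater 0→T: 0.148×4180×T = 618.64 T
  water cools: 0.34×4180×(T − 51.9) = 1421.2(T − 51.9)
2039.8 T = 73760 − 49432 = 24328
T ≈ 11.93 °C — above 0 °C, consistent with complete melting.

T_f ≈ 11.9 °C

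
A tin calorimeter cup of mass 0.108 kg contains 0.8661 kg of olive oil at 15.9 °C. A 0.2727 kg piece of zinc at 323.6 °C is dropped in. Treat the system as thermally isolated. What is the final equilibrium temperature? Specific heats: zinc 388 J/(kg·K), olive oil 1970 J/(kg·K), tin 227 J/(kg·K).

Taking heat into each body as positive, Σ m c ΔT = 0:
0.2727*388*(T − 323.6) + 0.8661*1970*(T − 15.9) + 0.108*227*(T − 15.9) = 0
1836.5 T = 61758
T = 61758/1836.5 ≈ 33.63 °C

T_f ≈ 33.6 °C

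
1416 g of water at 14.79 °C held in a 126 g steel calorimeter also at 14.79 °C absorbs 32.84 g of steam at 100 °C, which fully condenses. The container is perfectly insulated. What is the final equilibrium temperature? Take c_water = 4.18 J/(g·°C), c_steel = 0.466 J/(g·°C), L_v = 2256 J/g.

Let T be the final temperature. ΣQ_i = 0:
latent heat released on condensation: 32.84·2256 = 74087; condensate cools 100→T: 32.84·4.18·(T − 100) = 137.27(T − 100); water warms: 1416·4.18·(T − 14.79) = 5918.9(T − 14.79); steel cup: 126·0.466·(T − 14.79) = 58.72(T − 14.79)
6114.9 T = 74087 + 13727 + 88409 = 176223
T ≈ 28.82 °C, under the boiling point, so the assumption holds.

T_f ≈ 28.8 °C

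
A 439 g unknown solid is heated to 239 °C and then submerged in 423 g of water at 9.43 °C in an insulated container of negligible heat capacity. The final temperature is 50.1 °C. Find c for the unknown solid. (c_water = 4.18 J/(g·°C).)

Heat lost by the unknown solid = heat gained by the water:
439×c×(239 − 50.1) = 423×4.18×(50.1 − 9.43)
82927 c = 71910  ⇒  c ≈ 0.8672 J/(g·°C)

c ≈ 0.867 J/(g·°C)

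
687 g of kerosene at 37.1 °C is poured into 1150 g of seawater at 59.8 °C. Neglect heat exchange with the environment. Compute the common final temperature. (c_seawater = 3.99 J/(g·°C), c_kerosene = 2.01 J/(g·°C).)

T_f ≈ 54.5 °C

Set heat shed by the hot body equal to heat absorbed by the cold body:
1150×3.99×(59.8 − T) = 687×2.01×(T − 37.1)
4588.5(59.8 − T) = 1380.9(T − 37.1)
5969.4 T = 325623  ⇒  T ≈ 54.55 °C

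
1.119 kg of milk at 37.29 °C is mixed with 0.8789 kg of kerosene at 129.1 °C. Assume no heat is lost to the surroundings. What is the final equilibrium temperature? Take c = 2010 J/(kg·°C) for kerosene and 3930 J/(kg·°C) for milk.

T_f ≈ 63.6 °C

T_f is the heat-capacity-weighted average of the initial temperatures:
T_f = (1766.6×129.1 + 4397.7×37.29) / (1766.6 + 4397.7)
    = 392056 / 6164.3 ≈ 63.60 °C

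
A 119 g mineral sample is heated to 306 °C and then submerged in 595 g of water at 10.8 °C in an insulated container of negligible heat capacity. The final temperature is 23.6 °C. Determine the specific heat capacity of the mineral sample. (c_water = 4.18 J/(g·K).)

c ≈ 0.947 J/(g·K)

Heat lost by the mineral sample = heat gained by the water:
119×c×(306 − 23.6) = 595×4.18×(23.6 − 10.8)
33606 c = 31835  ⇒  c ≈ 0.9473 J/(g·K)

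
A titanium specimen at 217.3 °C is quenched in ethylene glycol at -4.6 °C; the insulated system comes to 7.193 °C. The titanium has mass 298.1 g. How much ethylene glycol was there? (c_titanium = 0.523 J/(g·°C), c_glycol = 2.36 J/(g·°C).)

m ≈ 1180 g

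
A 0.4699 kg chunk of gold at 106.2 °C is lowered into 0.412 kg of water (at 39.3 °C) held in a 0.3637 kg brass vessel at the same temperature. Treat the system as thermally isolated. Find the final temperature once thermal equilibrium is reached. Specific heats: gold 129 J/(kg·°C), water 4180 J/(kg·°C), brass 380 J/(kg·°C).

T_f ≈ 41.4 °C

Taking heat into each body as positive, Σ m c ΔT = 0:
0.4699*129*(T − 106.2) + 0.412*4180*(T − 39.3) + 0.3637*380*(T − 39.3) = 0
(60.62 + 1722.2 + 138.21) T = 60.62*106.2 + 1722.2*39.3 + 138.21*39.3
T = 79550 / 1921 = 41.4 °C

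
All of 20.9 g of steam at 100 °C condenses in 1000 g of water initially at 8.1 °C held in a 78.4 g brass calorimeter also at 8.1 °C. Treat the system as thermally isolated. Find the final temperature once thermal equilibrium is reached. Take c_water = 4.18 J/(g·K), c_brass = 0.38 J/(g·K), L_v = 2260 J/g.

Setting the total heat transfer to zero:
condense steam: −20.9×2260 = −47234
  condensed water 100 °C→T: 87.36(T − 100)
  original water: 4180(T − 8.1)
  cup: 29.79(T − 8.1)
4297.2 T = 47234 + 8736.2 + 34099 = 90070
T ≈ 20.96 °C, under the boiling point, so the assumption holds.

T_f ≈ 21.0 °C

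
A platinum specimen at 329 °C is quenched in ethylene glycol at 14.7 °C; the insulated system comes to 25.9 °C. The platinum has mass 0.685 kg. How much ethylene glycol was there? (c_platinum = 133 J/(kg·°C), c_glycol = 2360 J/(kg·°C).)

m ≈ 1.04 kg

Net heat exchanged in the isolated system is zero:
0.685×133×(25.9 − 329) + m×2360×(25.9 − 14.7) = 0
26432 m = 27614
m = 27614/26432 ≈ 1.045 kg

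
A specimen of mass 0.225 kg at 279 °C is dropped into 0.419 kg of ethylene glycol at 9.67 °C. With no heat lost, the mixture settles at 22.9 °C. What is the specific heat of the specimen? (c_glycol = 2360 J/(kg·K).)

c ≈ 227 J/(kg·K)

Heat lost by the specimen = heat gained by the glycol:
0.225×c×(279 − 22.9) = 0.419×2360×(22.9 − 9.67)
57.62 c = 13082  ⇒  c ≈ 227 J/(kg·K)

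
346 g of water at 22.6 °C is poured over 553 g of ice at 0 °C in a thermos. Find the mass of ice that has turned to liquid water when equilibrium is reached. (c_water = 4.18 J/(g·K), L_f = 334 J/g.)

m_melted ≈ 97.9 g

Water can give up m c ΔT = 346·4.18·22.6 = 32686 J before reaching 0 °C.
Fully melting the ice requires m_ice L_f = 553·334 = 184702 J.
Since 32686 < 184702 J, not all the ice melts; equilibrium is at 0 °C.
m_melted·334 = 32686  ⇒  m_melted ≈ 97.86 g.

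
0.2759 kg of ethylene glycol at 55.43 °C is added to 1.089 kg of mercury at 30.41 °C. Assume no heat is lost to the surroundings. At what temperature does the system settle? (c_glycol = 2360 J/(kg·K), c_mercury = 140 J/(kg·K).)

T_f is the heat-capacity-weighted average of the initial temperatures:
T_f = (651.12·55.43 + 152.46·30.41) / (651.12 + 152.46)
    = 40728 / 803.58 ≈ 50.68 °C

T_f ≈ 50.7 °C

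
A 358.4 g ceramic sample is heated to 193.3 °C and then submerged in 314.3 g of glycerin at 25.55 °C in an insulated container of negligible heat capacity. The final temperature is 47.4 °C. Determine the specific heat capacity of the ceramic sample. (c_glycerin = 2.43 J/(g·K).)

c ≈ 0.319 J/(g·K)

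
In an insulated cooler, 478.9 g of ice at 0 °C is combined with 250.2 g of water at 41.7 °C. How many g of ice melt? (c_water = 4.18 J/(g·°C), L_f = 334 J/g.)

Cooling the water to 0 °C releases 250.2·4.18·41.7 = 43611 J.
Melting all 478.9 g of ice would need 478.9·334 = 159953 J.
That's not enough to melt it all — equilibrium is at 0 °C with ice remaining.
Mass melted = 43611/334 ≈ 130.6 g.

m_melted ≈ 131 g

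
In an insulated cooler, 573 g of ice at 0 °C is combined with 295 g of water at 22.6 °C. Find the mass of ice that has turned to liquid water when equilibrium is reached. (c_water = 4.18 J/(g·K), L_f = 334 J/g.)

m_melted ≈ 83.4 g

Water can give up m c ΔT = 295·4.18·22.6 = 27868 J before reaching 0 °C.
To melt every bit of ice: 573·334 = 191382 J.
Since 27868 < 191382 J, not all the ice melts; equilibrium is at 0 °C.
Mass melted = 27868/334 ≈ 83.44 g.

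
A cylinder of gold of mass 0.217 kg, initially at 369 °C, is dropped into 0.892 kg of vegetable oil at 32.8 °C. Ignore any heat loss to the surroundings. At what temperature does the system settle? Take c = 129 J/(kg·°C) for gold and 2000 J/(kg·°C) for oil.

T_f is the heat-capacity-weighted average of the initial temperatures:
T_f = (27.99×369 + 1784×32.8) / (27.99 + 1784)
    = 68845 / 1812 ≈ 37.99 °C

T_f ≈ 38.0 °C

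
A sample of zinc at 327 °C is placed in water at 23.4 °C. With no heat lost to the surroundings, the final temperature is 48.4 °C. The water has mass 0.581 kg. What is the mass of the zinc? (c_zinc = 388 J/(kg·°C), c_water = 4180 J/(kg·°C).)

Heat lost by the zinc = heat gained by the water:
m·388·(327 − 48.4) = 0.581·4180·(48.4 − 23.4)
108097 m = 60714  ⇒  m ≈ 0.5617 kg

m ≈ 0.562 kg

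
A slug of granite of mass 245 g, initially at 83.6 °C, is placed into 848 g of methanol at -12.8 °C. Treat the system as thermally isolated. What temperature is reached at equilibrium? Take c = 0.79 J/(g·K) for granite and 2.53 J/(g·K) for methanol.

Heat lost by the granite equals heat gained by the methanol:
245×0.79×(83.6 − T) = 848×2.53×(T − (-12.8))
193.55(83.6 − T) = 2145.4(T − (-12.8))
2339 T = -11281  ⇒  T ≈ -4.82 °C

T_f ≈ -4.8 °C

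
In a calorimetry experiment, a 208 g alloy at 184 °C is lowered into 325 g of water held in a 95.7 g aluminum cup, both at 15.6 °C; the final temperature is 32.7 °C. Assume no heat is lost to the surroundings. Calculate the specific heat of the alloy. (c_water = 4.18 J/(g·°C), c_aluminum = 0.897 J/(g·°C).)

c ≈ 0.785 J/(g·°C)

Setting the total heat transfer to zero:
208×c×(32.7 − 184) + 325×4.18×(32.7 − 15.6) + 95.7×0.897×(32.7 − 15.6) = 0
-31470 c = -24698
c = -24698/-31470 ≈ 0.7848 J/(g·°C)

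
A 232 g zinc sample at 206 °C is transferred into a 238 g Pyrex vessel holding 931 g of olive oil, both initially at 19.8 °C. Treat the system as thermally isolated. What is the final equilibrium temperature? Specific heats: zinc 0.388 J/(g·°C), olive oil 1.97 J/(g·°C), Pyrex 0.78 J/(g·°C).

T_f ≈ 27.7 °C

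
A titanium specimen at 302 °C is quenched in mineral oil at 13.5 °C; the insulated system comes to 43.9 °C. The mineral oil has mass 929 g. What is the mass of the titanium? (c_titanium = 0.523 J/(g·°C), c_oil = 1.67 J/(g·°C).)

Heat gained plus heat lost sum to zero:
m·0.523·(43.9 − 302) + 929·1.67·(43.9 − 13.5) = 0
-134.99 m = -47163
m = -47163/-134.99 ≈ 349.4 g

m ≈ 349 g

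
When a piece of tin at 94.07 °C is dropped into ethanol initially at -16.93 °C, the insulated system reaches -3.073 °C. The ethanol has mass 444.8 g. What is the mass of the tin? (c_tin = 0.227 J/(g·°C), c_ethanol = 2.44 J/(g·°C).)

Conservation of energy gives ΣQ = 0:
m·0.227·(-3.073 − 94.07) + 444.8·2.44·(-3.073 − (-16.93)) = 0
-22.05 m = -15039
m = -15039/-22.05 ≈ 682 g

m ≈ 682 g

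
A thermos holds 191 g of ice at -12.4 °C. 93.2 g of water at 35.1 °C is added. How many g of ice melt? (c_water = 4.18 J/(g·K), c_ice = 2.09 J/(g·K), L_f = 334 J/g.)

m_melted ≈ 26.1 g

Heat available from the water dropping to 0 °C: 93.2×4.18×35.1 = 13674 J.
Of that, 191×2.09×12.4 = 4950 J goes to bring the ice to 0 °C, leaving 8724.2 J.
Fully melting the ice requires m_ice L_f = 191×334 = 63794 J.
8724.2 J < 63794 J, so only part of the ice melts and the system sits at 0 °C.
m_melted×334 = 8724.2  ⇒  m_melted ≈ 26.12 g.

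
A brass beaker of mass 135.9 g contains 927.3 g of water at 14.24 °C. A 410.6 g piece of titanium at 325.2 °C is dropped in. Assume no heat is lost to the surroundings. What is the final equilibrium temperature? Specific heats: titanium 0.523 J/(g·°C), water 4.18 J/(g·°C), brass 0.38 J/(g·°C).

Energy conservation, ΣQ = 0:
410.6*0.523*(T − 325.2) + 927.3*4.18*(T − 14.24) + 135.9*0.38*(T − 14.24) = 0
214.74(T − 325.2) + 3876.1(T − 14.24) + 51.64(T − 14.24) = 0
(214.74 + 3876.1 + 51.64) T = 214.74*325.2 + 3876.1*14.24 + 51.64*14.24
T = 125766 / 4142.5 = 30.4 °C

T_f ≈ 30.4 °C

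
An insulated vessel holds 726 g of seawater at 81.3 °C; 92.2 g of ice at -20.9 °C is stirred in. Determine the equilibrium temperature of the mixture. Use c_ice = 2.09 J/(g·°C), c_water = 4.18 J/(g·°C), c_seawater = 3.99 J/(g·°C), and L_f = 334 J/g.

Conservation of energy gives ΣQ = 0:
warm ice to 0 °C: 92.2×2.09×(0 − (-20.9)) = 4027.4
  melt ice: 92.2×334 = 30795
  meltwater 0→T: 92.2×4.18×T = 385.4 T
  seawater cools: 726×3.99×(T − 81.3) = 2896.7(T − 81.3)
3282.1 T = 235505 − 34822 = 200683
T ≈ 61.14 °C (positive, so assuming full melt was valid).

T_f ≈ 61.1 °C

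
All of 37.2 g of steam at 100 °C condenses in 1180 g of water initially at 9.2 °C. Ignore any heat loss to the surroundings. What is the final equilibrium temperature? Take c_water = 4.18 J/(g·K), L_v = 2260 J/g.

T_f ≈ 28.5 °C

Energy balance with sensible and latent terms:
steam→water at 100 °C releases m L_v = 37.2·2260 = 84072
  condensate cools 100→T: 37.2·4.18·(T − 100) = 155.5(T − 100)
  water warms: 1180·4.18·(T − 9.2) = 4932.4(T − 9.2)
5087.9 T = 84072 + 15550 + 45378 = 145000
T ≈ 28.50 °C, under the boiling point, so the assumption holds.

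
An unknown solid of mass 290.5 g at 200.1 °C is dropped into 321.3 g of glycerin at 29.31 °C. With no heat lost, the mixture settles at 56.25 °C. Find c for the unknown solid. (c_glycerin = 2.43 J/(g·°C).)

m_s c (T_s − T_f) = m_glycerin c_glycerin (T_f − T_0):
290.5×c×(200.1 − 56.25) = 321.3×2.43×(56.25 − 29.31)
41788 c = 21034  ⇒  c ≈ 0.5033 J/(g·°C)

c ≈ 0.503 J/(g·°C)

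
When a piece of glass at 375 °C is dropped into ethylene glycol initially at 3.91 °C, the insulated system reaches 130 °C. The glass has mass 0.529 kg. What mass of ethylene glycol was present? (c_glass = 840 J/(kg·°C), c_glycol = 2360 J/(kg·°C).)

m ≈ 0.366 kg

Heat lost by the glass = heat gained by the glycol:
0.529×840×(375 − 130) = m×2360×(130 − 3.91)
297572 m = 108868  ⇒  m ≈ 0.3659 kg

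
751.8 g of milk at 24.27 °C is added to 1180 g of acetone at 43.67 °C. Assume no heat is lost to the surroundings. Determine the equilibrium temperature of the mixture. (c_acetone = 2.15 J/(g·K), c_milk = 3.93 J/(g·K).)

T_f is the heat-capacity-weighted average of the initial temperatures:
T_f = (2537×43.67 + 2954.6×24.27) / (2537 + 2954.6)
    = 182498 / 5491.6 ≈ 33.23 °C

T_f ≈ 33.2 °C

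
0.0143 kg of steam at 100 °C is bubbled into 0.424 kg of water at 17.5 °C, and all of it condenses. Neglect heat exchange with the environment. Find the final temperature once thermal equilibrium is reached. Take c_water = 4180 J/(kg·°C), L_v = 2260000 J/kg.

Sum of m c ΔT and latent-heat terms is zero:
steam→water at 100 °C releases m L_v = 0.0143·2260000 = 32318
  condensed water 100 °C→T: 59.77(T − 100)
  original water: 1772.3(T − 17.5)
1832.1 T = 32318 + 5977.4 + 31016 = 69311
T ≈ 37.83 °C (< 100 °C, so full condensation is consistent).

T_f ≈ 37.8 °C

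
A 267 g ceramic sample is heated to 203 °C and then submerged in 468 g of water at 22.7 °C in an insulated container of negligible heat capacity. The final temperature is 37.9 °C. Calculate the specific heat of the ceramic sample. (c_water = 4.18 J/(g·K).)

c ≈ 0.675 J/(g·K)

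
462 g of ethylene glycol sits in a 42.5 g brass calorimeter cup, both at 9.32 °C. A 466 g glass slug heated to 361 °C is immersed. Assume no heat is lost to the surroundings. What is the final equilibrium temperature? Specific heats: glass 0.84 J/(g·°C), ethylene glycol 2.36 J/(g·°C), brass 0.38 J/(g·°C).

Setting the total heat transfer to zero:
466×0.84×(T − 361) + 462×2.36×(T − 9.32) + 42.5×0.38×(T − 9.32) = 0
(391.44 + 1090.3 + 16.15) T = 391.44×361 + 1090.3×9.32 + 16.15×9.32
T ≈ 101.22 °C

T_f ≈ 101.2 °C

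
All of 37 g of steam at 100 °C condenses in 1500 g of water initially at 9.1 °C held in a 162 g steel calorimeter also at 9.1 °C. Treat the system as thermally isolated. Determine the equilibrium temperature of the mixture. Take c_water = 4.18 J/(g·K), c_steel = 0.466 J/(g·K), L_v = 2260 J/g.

T_f ≈ 24.1 °C

Heat gained plus heat lost sum to zero:
latent heat released on condensation: 37·2260 = 83620; condensed water 100 °C→T: 154.66(T − 100); water warms: 1500·4.18·(T − 9.1) = 6270(T − 9.1); steel cup: 162·0.466·(T − 9.1) = 75.49(T − 9.1)
6500.2 T = 83620 + 15466 + 57744 = 156830
T ≈ 24.13 °C, under the boiling point, so the assumption holds.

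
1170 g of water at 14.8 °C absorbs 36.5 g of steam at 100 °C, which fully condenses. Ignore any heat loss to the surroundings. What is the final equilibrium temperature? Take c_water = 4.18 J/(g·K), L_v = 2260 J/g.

Heat gained plus heat lost sum to zero:
condense steam: −36.5×2260 = −82490
  condensed water 100 °C→T: 152.57(T − 100)
  water warms: 1170×4.18×(T − 14.8) = 4890.6(T − 14.8)
5043.2 T = 82490 + 15257 + 72381 = 170128
T ≈ 33.73 °C, under the boiling point, so the assumption holds.

T_f ≈ 33.7 °C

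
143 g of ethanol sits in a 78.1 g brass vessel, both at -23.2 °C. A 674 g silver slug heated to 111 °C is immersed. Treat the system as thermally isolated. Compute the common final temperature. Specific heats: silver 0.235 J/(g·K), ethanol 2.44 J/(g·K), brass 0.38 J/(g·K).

T_f ≈ 16.4 °C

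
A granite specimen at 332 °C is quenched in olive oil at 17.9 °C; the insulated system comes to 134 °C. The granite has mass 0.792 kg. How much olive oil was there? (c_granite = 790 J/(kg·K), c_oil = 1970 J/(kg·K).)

m ≈ 0.542 kg

Energy conservation, ΣQ = 0:
0.792·790·(134 − 332) + m·1970·(134 − 17.9) = 0
228717 m = 123885
m = 123885/228717 ≈ 0.5417 kg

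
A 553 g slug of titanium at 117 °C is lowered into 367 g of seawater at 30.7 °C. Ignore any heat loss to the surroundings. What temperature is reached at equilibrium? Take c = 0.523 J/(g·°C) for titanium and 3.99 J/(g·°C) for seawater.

T_f ≈ 44.9 °C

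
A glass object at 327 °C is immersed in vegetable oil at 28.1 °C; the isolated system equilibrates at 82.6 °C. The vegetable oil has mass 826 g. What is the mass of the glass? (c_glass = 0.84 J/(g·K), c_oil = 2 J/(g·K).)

m ≈ 439 g

Taking heat into each body as positive, Σ m c ΔT = 0:
m×0.84×(82.6 − 327) + 826×2×(82.6 − 28.1) = 0
-205.3 m = -90034
m = -90034/-205.3 ≈ 438.6 g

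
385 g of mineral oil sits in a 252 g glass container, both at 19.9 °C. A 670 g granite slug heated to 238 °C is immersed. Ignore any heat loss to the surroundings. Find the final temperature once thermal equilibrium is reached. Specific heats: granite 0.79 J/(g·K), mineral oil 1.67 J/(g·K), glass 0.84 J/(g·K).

T_f ≈ 103.3 °C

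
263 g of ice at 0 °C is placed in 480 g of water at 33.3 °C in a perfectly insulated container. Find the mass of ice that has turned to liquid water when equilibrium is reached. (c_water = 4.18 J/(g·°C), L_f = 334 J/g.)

m_melted ≈ 200 g

Heat available from the water dropping to 0 °C: 480·4.18·33.3 = 66813 J.
Fully melting the ice requires m_ice L_f = 263·334 = 87842 J.
66813 J < 87842 J, so only part of the ice melts and the system sits at 0 °C.
m_melt = 66813 / L_f = 200 g.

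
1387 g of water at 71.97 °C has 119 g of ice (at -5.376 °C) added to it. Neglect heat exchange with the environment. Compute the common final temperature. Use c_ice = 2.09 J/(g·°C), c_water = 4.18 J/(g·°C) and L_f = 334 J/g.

Energy balance with sensible and latent terms:
ice -5.376→0 °C: 119·2.09·5.376 = 1337.1; latent heat to melt: 119·334 = 39746; meltwater 0→T: 119·4.18·T = 497.42 T; water: 5797.7(T − 71.97)
6295.1 T = 417258 − 41083 = 376175
T ≈ 59.76 °C. Since T > 0 °C, the all-ice-melts assumption holds.

T_f ≈ 59.8 °C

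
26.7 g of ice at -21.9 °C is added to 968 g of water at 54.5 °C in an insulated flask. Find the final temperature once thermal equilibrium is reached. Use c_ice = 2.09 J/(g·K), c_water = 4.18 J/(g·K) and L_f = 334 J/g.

Energy balance with sensible and latent terms:
warm ice to 0 °C: 26.7·2.09·(0 − (-21.9)) = 1222.1; fusion: m_ice L_f = 26.7·334 = 8917.8; meltwater 0→T: 26.7·4.18·T = 111.61 T; water: 4046.2(T − 54.5)
4157.8 T = 220520 − 10140 = 210380
T ≈ 50.60 °C — above 0 °C, consistent with complete melting.

T_f ≈ 50.6 °C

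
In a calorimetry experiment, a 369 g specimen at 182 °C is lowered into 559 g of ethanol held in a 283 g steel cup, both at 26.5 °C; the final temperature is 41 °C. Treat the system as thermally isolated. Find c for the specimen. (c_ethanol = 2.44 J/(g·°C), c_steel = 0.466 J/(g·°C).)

c ≈ 0.417 J/(g·°C)

Conservation of energy gives ΣQ = 0:
369·c·(41 − 182) + 559·2.44·(41 − 26.5) + 283·0.466·(41 − 26.5) = 0
-52029 c = -21690
c = -21690/-52029 ≈ 0.4169 J/(g·°C)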